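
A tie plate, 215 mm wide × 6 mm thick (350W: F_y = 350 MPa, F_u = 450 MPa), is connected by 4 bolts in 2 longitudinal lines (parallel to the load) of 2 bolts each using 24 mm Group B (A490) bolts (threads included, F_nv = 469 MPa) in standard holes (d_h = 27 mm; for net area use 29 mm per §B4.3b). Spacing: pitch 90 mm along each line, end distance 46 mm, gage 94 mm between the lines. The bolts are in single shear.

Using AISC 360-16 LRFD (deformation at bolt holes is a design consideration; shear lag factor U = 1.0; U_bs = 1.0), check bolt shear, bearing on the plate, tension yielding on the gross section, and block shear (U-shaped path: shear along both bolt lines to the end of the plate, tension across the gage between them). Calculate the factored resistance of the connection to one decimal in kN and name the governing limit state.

356.4 kN (block shear governs)

Bolt shear: A_b = π(24)²/4 = 452.39 mm². φR_n = 0.75 × 469 × 452.39 × 4 × 1 = 636.5 kN.
Bearing (6 mm plate, F_u = 450 MPa): end bolts L_c = 46 − 27/2 = 32.5, R_n = min(1.2×32.5×6×450, 2.4×24×6×450) = 105.3 kN/bolt; interior L_c = 90 − 27 = 63, R_n = 155.52 kN/bolt. φR_n = 0.75 × (2×105.3 + 2×155.52) = 391.2 kN.
Tension yield (gross): A_g = 215×6 = 1290 mm². φR_n = 0.90 × 350 × 1290 = 406.4 kN.
Block shear: shear path 2×[46+1×90] = 2×136 mm, A_gv = 1632, A_nv = 2×(136 − 1.5×29)×6 = 1110 mm²; tension across gage: (94 − 1×29)×6 = 390 mm². R_n = min(0.6×450×1110, 0.6×350×1632) + 1.0×450×390 = min(299.7, 342.72) + 175.5 = 475.2 kN. φR_n = 0.75 × 475.2 = 356.4 kN.
Governing: min(636.5, 391.2, 406.4, 356.4) = 356.4 kN → block shear.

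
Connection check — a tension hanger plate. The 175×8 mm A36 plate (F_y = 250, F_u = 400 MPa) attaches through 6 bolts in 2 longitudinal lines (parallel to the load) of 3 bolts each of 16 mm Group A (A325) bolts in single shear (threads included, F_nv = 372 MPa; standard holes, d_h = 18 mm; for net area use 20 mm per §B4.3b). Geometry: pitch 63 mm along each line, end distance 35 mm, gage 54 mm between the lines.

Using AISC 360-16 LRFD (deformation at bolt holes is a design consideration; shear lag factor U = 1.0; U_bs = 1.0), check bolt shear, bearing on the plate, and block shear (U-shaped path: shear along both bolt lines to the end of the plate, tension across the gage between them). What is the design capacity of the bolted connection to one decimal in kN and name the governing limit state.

336.6 kN (bolt shear governs)

Bolt shear: A_b = π(16)²/4 = 201.06 mm². φR_n = 0.75 × 372 × 201.06 × 6 × 1 = 336.6 kN.
Bearing (8 mm plate, F_u = 400 MPa): end bolts L_c = 35 − 18/2 = 26, R_n = min(1.2×26×8×400, 2.4×16×8×400) = 99.84 kN/bolt; interior L_c = 63 − 18 = 45, R_n = 122.88 kN/bolt. φR_n = 0.75 × (2×99.84 + 4×122.88) = 518.4 kN.
Block shear: shear path 2×[35+2×63] = 2×161 mm, A_gv = 2576, A_nv = 2×(161 − 2.5×20)×8 = 1776 mm²; tension across gage: (54 − 1×20)×8 = 272 mm². R_n = min(0.6×400×1776, 0.6×250×2576) + 1.0×400×272 = min(426.24, 386.4) + 108.8 = 495.2 kN. φR_n = 0.75 × 495.2 = 371.4 kN.
Governing: min(336.6, 518.4, 371.4) = 336.6 kN → bolt shear.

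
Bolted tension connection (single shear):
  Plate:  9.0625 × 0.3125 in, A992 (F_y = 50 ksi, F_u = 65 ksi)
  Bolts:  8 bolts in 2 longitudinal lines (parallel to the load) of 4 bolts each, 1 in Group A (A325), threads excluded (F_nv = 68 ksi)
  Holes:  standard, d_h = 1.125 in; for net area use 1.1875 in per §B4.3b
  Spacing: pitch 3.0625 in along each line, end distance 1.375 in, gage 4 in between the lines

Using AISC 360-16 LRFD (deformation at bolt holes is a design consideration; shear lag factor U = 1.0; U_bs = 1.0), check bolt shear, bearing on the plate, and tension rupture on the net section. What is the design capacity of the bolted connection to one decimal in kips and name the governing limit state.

Bolt shear: A_b = π(1)²/4 = 0.7854 in². φR_n = 0.75 × 68 × 0.7854 × 8 × 1 = 320.4 kips.
Bearing (0.3125 in plate, F_u = 65 ksi): end bolts L_c = 1.375 − 1.125/2 = 0.8125, R_n = min(1.2×0.8125×0.3125×65, 2.4×1×0.3125×65) = 19.805 kips/bolt; interior L_c = 3.0625 − 1.125 = 1.9375, R_n = 47.227 kips/bolt. φR_n = 0.75 × (2×19.805 + 6×47.227) = 242.2 kips.
Tension rupture (net): A_n = (9.0625 − 2×1.1875)×0.3125 = 2.0898 in² (U = 1.0, A_e = A_n). φR_n = 0.75 × 65 × 2.0898 = 101.9 kips.
Governing: min(320.4, 242.2, 101.9) = 101.9 kips → net-section rupture.

101.9 kips (net-section rupture governs)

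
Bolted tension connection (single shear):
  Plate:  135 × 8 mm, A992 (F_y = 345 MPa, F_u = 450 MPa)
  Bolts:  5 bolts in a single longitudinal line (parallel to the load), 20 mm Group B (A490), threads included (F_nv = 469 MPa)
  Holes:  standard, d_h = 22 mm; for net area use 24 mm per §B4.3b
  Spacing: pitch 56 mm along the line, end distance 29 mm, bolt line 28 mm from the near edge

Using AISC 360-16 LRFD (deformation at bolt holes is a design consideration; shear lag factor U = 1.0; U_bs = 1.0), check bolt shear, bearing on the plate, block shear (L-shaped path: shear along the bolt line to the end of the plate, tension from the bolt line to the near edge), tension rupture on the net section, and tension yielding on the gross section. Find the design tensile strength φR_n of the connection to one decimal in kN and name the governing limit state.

Bolt shear: A_b = π(20)²/4 = 314.16 mm². φR_n = 0.75 × 469 × 314.16 × 5 × 1 = 552.5 kN.
Bearing (8 mm plate, F_u = 450 MPa): end bolts L_c = 29 − 22/2 = 18, R_n = min(1.2×18×8×450, 2.4×20×8×450) = 77.76 kN/bolt; interior L_c = 56 − 22 = 34, R_n = 146.88 kN/bolt. φR_n = 0.75 × (1×77.76 + 4×146.88) = 499.0 kN.
Block shear: shear path 1×[29+4×56] = 1×253 mm, A_gv = 2024, A_nv = 1×(253 − 4.5×24)×8 = 1160 mm²; tension to near edge: (28 − 0.5×24)×8 = 128 mm². R_n = min(0.6×450×1160, 0.6×345×2024) + 1.0×450×128 = min(313.2, 418.97) + 57.6 = 370.8 kN. φR_n = 0.75 × 370.8 = 278.1 kN.
Tension rupture (net): A_n = (135 − 1×24)×8 = 888 mm² (U = 1.0, A_e = A_n). φR_n = 0.75 × 450 × 888 = 299.7 kN.
Tension yield (gross): A_g = 135×8 = 1080 mm². φR_n = 0.90 × 345 × 1080 = 335.3 kN.
Governing: min(552.5, 499.0, 278.1, 299.7, 335.3) = 278.1 kN → block shear.

278.1 kN (block shear governs)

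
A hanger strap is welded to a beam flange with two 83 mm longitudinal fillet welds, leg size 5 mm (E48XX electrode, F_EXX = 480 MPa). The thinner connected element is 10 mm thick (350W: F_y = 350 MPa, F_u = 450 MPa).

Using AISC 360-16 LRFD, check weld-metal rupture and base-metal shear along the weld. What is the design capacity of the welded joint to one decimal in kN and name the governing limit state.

126.8 kN (weld metal governs)

Weld metal: throat = 0.707×5 = 3.535 mm, L = 2×83 = 166 mm. φR_n = 0.75 × 0.6 × 480 × 3.535 × 166 = 126.8 kN.
Base metal shear (10 mm plate): yield φR_n = 1.0×0.6×350×10×166 = 348.6 kN; rupture φR_n = 0.75×0.6×450×10×166 = 336.2 kN; take 336.2 kN (rupture).
Governing: min(126.8, 336.2) = 126.8 kN → weld metal.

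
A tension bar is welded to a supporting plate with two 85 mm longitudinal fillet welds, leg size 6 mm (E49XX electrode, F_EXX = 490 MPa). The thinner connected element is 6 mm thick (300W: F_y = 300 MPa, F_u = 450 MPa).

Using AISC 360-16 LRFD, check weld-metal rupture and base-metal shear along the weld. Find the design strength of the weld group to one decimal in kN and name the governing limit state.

159.0 kN (weld metal governs)

Weld metal: throat = 0.707×6 = 4.242 mm, L = 2×85 = 170 mm. φR_n = 0.75 × 0.6 × 490 × 4.242 × 170 = 159.0 kN.
Base metal shear (6 mm plate): yield φR_n = 1.0×0.6×300×6×170 = 183.6 kN; rupture φR_n = 0.75×0.6×450×6×170 = 206.6 kN; take 183.6 kN (yield).
Governing: min(159.0, 183.6) = 159.0 kN → weld metal.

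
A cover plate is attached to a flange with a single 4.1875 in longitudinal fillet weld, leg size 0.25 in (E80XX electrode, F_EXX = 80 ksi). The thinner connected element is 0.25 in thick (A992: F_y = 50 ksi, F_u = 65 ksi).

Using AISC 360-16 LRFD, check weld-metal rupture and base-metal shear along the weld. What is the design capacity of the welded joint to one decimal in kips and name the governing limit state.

Weld metal: throat = 0.707×0.25 = 0.17675 in, L = 4.1875 in. φR_n = 0.75 × 0.6 × 80 × 0.17675 × 4.1875 = 26.6 kips.
Base metal shear (0.25 in plate): yield φR_n = 1.0×0.6×50×0.25×4.1875 = 31.4 kips; rupture φR_n = 0.75×0.6×65×0.25×4.1875 = 30.6 kips; take 30.6 kips (rupture).
Governing: min(26.6, 30.6) = 26.6 kips → weld metal.

26.6 kips (weld metal governs)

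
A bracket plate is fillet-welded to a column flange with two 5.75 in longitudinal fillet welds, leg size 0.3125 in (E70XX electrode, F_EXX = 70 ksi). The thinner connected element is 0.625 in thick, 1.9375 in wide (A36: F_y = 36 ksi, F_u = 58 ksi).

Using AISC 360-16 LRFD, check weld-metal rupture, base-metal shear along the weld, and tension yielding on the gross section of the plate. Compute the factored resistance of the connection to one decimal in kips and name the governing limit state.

39.2 kips (gross-section yield governs)

Weld metal: throat = 0.707×0.3125 = 0.22094 in, L = 2×5.75 = 11.5 in. φR_n = 0.75 × 0.6 × 70 × 0.22094 × 11.5 = 80.0 kips.
Base metal shear (0.625 in plate): yield φR_n = 1.0×0.6×36×0.625×11.5 = 155.3 kips; rupture φR_n = 0.75×0.6×58×0.625×11.5 = 187.6 kips; take 155.3 kips (yield).
Tension yield (gross): A_g = 1.9375×0.625 = 1.2109 in². φR_n = 0.90 × 36 × 1.2109 = 39.2 kips.
Governing: min(80.0, 155.3, 39.2) = 39.2 kips → gross-section yield.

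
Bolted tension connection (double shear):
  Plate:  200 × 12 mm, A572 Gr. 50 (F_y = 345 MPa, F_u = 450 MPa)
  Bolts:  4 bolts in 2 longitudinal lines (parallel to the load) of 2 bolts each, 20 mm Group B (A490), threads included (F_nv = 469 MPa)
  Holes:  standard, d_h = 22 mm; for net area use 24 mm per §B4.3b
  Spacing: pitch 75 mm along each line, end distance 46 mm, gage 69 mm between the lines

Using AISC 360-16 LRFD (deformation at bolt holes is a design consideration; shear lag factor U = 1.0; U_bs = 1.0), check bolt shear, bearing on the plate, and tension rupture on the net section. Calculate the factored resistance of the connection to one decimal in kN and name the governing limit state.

Bolt shear: A_b = π(20)²/4 = 314.16 mm². φR_n = 0.75 × 469 × 314.16 × 4 × 2 = 884.0 kN.
Bearing (12 mm plate, F_u = 450 MPa): end bolts L_c = 46 − 22/2 = 35, R_n = min(1.2×35×12×450, 2.4×20×12×450) = 226.8 kN/bolt; interior L_c = 75 − 22 = 53, R_n = 259.2 kN/bolt. φR_n = 0.75 × (2×226.8 + 2×259.2) = 729.0 kN.
Tension rupture (net): A_n = (200 − 2×24)×12 = 1824 mm² (U = 1.0, A_e = A_n). φR_n = 0.75 × 450 × 1824 = 615.6 kN.
Governing: min(884.0, 729.0, 615.6) = 615.6 kN → net-section rupture.

615.6 kN (net-section rupture governs)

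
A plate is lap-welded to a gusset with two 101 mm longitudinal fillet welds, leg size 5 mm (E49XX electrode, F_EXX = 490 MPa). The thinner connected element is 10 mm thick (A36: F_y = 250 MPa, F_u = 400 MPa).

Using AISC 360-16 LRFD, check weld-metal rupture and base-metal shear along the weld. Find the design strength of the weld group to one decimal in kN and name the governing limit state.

157.5 kN (weld metal governs)

Weld metal: throat = 0.707×5 = 3.535 mm, L = 2×101 = 202 mm. φR_n = 0.75 × 0.6 × 490 × 3.535 × 202 = 157.5 kN.
Base metal shear (10 mm plate): yield φR_n = 1.0×0.6×250×10×202 = 303.0 kN; rupture φR_n = 0.75×0.6×400×10×202 = 363.6 kN; take 303.0 kN (yield).
Governing: min(157.5, 303.0) = 157.5 kN → weld metal.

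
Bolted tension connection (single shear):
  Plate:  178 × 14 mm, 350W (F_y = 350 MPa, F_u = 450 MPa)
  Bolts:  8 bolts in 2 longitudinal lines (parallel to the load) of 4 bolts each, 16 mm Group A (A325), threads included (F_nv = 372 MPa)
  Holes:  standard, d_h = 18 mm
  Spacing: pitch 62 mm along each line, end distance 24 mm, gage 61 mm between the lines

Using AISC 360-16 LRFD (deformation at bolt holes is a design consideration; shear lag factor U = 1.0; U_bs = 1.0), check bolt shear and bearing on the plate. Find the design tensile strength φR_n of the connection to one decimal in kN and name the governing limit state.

448.8 kN (bolt shear governs)

Bolt shear: A_b = π(16)²/4 = 201.06 mm². φR_n = 0.75 × 372 × 201.06 × 8 × 1 = 448.8 kN.
Bearing (14 mm plate, F_u = 450 MPa): end bolts L_c = 24 − 18/2 = 15, R_n = min(1.2×15×14×450, 2.4×16×14×450) = 113.4 kN/bolt; interior L_c = 62 − 18 = 44, R_n = 241.92 kN/bolt. φR_n = 0.75 × (2×113.4 + 6×241.92) = 1258.7 kN.
Governing: min(448.8, 1258.7) = 448.8 kN → bolt shear.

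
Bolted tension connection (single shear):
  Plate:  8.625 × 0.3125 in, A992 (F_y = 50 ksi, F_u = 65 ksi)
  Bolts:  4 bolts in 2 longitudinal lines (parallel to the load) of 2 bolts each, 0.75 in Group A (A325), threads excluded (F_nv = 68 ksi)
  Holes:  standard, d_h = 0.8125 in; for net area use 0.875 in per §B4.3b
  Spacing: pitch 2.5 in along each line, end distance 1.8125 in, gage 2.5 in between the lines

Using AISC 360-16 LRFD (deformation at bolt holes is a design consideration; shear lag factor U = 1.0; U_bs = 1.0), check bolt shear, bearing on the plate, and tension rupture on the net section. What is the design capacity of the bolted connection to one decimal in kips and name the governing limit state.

Bolt shear: A_b = π(0.75)²/4 = 0.44179 in². φR_n = 0.75 × 68 × 0.44179 × 4 × 1 = 90.1 kips.
Bearing (0.3125 in plate, F_u = 65 ksi): end bolts L_c = 1.8125 − 0.8125/2 = 1.40625, R_n = min(1.2×1.40625×0.3125×65, 2.4×0.75×0.3125×65) = 34.277 kips/bolt; interior L_c = 2.5 − 0.8125 = 1.6875, R_n = 36.563 kips/bolt. φR_n = 0.75 × (2×34.277 + 2×36.563) = 106.3 kips.
Tension rupture (net): A_n = (8.625 − 2×0.875)×0.3125 = 2.1484 in² (U = 1.0, A_e = A_n). φR_n = 0.75 × 65 × 2.1484 = 104.7 kips.
Governing: min(90.1, 106.3, 104.7) = 90.1 kips → bolt shear.

90.1 kips (bolt shear governs)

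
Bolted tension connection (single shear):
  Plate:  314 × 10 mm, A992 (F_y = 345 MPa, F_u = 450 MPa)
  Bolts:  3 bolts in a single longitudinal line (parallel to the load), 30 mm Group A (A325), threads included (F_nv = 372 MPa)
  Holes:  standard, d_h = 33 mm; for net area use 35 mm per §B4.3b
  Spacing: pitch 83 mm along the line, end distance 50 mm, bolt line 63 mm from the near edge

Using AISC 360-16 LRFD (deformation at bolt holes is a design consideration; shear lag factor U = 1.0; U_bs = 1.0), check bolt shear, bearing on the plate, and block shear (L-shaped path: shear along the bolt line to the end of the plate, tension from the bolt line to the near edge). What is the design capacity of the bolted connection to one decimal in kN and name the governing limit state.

413.8 kN (block shear governs)

Bolt shear: A_b = π(30)²/4 = 706.86 mm². φR_n = 0.75 × 372 × 706.86 × 3 × 1 = 591.6 kN.
Bearing (10 mm plate, F_u = 450 MPa): end bolts L_c = 50 − 33/2 = 33.5, R_n = min(1.2×33.5×10×450, 2.4×30×10×450) = 180.9 kN/bolt; interior L_c = 83 − 33 = 50, R_n = 270 kN/bolt. φR_n = 0.75 × (1×180.9 + 2×270) = 540.7 kN.
Block shear: shear path 1×[50+2×83] = 1×216 mm, A_gv = 2160, A_nv = 1×(216 − 2.5×35)×10 = 1285 mm²; tension to near edge: (63 − 0.5×35)×10 = 455 mm². R_n = min(0.6×450×1285, 0.6×345×2160) + 1.0×450×455 = min(346.95, 447.12) + 204.75 = 551.7 kN. φR_n = 0.75 × 551.7 = 413.8 kN.
Governing: min(591.6, 540.7, 413.8) = 413.8 kN → block shear.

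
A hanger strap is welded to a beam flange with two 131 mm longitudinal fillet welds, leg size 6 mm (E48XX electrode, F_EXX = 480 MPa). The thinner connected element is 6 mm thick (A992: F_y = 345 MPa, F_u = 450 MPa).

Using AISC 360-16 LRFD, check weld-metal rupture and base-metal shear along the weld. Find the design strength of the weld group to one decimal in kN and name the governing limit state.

240.1 kN (weld metal governs)

Weld metal: throat = 0.707×6 = 4.242 mm, L = 2×131 = 262 mm. φR_n = 0.75 × 0.6 × 480 × 4.242 × 262 = 240.1 kN.
Base metal shear (6 mm plate): yield φR_n = 1.0×0.6×345×6×262 = 325.4 kN; rupture φR_n = 0.75×0.6×450×6×262 = 318.3 kN; take 318.3 kN (rupture).
Governing: min(240.1, 318.3) = 240.1 kN → weld metal.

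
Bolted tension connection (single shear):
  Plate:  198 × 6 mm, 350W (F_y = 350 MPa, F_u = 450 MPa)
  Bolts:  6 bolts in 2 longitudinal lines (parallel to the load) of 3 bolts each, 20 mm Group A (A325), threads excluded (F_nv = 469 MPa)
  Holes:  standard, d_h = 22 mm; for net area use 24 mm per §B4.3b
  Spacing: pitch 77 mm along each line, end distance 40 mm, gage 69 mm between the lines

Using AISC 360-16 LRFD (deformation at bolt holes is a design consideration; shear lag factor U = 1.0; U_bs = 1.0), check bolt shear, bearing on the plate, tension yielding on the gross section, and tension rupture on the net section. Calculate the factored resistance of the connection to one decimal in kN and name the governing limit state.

303.8 kN (net-section rupture governs)

Bolt shear: A_b = π(20)²/4 = 314.16 mm². φR_n = 0.75 × 469 × 314.16 × 6 × 1 = 663.0 kN.
Bearing (6 mm plate, F_u = 450 MPa): end bolts L_c = 40 − 22/2 = 29, R_n = min(1.2×29×6×450, 2.4×20×6×450) = 93.96 kN/bolt; interior L_c = 77 − 22 = 55, R_n = 129.6 kN/bolt. φR_n = 0.75 × (2×93.96 + 4×129.6) = 529.7 kN.
Tension yield (gross): A_g = 198×6 = 1188 mm². φR_n = 0.90 × 350 × 1188 = 374.2 kN.
Tension rupture (net): A_n = (198 − 2×24)×6 = 900 mm² (U = 1.0, A_e = A_n). φR_n = 0.75 × 450 × 900 = 303.8 kN.
Governing: min(663.0, 529.7, 374.2, 303.8) = 303.8 kN → net-section rupture.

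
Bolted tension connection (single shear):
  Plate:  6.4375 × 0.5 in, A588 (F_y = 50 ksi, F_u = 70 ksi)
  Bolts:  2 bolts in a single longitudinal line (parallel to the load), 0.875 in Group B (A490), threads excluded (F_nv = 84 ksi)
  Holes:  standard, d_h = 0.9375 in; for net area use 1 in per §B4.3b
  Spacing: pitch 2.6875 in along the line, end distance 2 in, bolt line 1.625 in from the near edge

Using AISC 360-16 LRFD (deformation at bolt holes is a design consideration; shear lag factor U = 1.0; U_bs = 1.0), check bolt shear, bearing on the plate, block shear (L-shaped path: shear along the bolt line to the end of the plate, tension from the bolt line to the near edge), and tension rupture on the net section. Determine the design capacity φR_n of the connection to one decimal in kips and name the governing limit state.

75.8 kips (bolt shear governs)

Bolt shear: A_b = π(0.875)²/4 = 0.60132 in². φR_n = 0.75 × 84 × 0.60132 × 2 × 1 = 75.8 kips.
Bearing (0.5 in plate, F_u = 70 ksi): end bolts L_c = 2 − 0.9375/2 = 1.53125, R_n = min(1.2×1.53125×0.5×70, 2.4×0.875×0.5×70) = 64.313 kips/bolt; interior L_c = 2.6875 − 0.9375 = 1.75, R_n = 73.5 kips/bolt. φR_n = 0.75 × (1×64.313 + 1×73.5) = 103.4 kips.
Block shear: shear path 1×[2+1×2.6875] = 1×4.6875 in, A_gv = 2.3438, A_nv = 1×(4.6875 − 1.5×1)×0.5 = 1.5938 in²; tension to near edge: (1.625 − 0.5×1)×0.5 = 0.5625 in². R_n = min(0.6×70×1.5938, 0.6×50×2.3438) + 1.0×70×0.5625 = min(66.94, 70.314) + 39.375 = 106.32 kips. φR_n = 0.75 × 106.32 = 79.7 kips.
Tension rupture (net): A_n = (6.4375 − 1×1)×0.5 = 2.7188 in² (U = 1.0, A_e = A_n). φR_n = 0.75 × 70 × 2.7188 = 142.7 kips.
Governing: min(75.8, 103.4, 79.7, 142.7) = 75.8 kips → bolt shear.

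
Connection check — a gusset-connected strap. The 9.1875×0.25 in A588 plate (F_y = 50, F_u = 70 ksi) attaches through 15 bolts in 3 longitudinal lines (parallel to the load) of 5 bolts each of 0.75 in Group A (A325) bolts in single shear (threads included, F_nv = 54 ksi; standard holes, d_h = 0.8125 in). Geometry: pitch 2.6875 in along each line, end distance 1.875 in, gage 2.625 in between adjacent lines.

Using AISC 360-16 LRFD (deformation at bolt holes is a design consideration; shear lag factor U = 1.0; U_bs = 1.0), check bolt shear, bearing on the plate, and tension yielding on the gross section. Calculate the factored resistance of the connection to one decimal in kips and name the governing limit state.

103.4 kips (gross-section yield governs)

Bolt shear: A_b = π(0.75)²/4 = 0.44179 in². φR_n = 0.75 × 54 × 0.44179 × 15 × 1 = 268.4 kips.
Bearing (0.25 in plate, F_u = 70 ksi): end bolts L_c = 1.875 − 0.8125/2 = 1.46875, R_n = min(1.2×1.46875×0.25×70, 2.4×0.75×0.25×70) = 30.844 kips/bolt; interior L_c = 2.6875 − 0.8125 = 1.875, R_n = 31.5 kips/bolt. φR_n = 0.75 × (3×30.844 + 12×31.5) = 352.9 kips.
Tension yield (gross): A_g = 9.1875×0.25 = 2.2969 in². φR_n = 0.90 × 50 × 2.2969 = 103.4 kips.
Governing: min(268.4, 352.9, 103.4) = 103.4 kips → gross-section yield.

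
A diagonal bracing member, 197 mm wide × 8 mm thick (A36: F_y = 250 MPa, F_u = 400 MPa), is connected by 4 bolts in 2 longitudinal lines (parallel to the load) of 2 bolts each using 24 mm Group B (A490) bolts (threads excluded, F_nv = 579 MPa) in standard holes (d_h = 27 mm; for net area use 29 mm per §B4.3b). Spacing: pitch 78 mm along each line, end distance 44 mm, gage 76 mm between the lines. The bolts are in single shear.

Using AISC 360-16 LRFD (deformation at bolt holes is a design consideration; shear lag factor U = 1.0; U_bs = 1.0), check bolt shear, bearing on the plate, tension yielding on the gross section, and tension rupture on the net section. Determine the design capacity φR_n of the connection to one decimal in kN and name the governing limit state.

Bolt shear: A_b = π(24)²/4 = 452.39 mm². φR_n = 0.75 × 579 × 452.39 × 4 × 1 = 785.8 kN.
Bearing (8 mm plate, F_u = 400 MPa): end bolts L_c = 44 − 27/2 = 30.5, R_n = min(1.2×30.5×8×400, 2.4×24×8×400) = 117.12 kN/bolt; interior L_c = 78 − 27 = 51, R_n = 184.32 kN/bolt. φR_n = 0.75 × (2×117.12 + 2×184.32) = 452.2 kN.
Tension yield (gross): A_g = 197×8 = 1576 mm². φR_n = 0.90 × 250 × 1576 = 354.6 kN.
Tension rupture (net): A_n = (197 − 2×29)×8 = 1112 mm² (U = 1.0, A_e = A_n). φR_n = 0.75 × 400 × 1112 = 333.6 kN.
Governing: min(785.8, 452.2, 354.6, 333.6) = 333.6 kN → net-section rupture.

333.6 kN (net-section rupture governs)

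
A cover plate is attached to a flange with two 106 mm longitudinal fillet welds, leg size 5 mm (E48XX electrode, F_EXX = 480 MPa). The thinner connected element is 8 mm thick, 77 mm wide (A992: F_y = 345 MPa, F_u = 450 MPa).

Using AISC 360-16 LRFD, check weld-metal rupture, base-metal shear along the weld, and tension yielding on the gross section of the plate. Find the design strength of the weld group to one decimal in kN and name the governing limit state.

Weld metal: throat = 0.707×5 = 3.535 mm, L = 2×106 = 212 mm. φR_n = 0.75 × 0.6 × 480 × 3.535 × 212 = 161.9 kN.
Base metal shear (8 mm plate): yield φR_n = 1.0×0.6×345×8×212 = 351.1 kN; rupture φR_n = 0.75×0.6×450×8×212 = 343.4 kN; take 343.4 kN (rupture).
Tension yield (gross): A_g = 77×8 = 616 mm². φR_n = 0.90 × 345 × 616 = 191.3 kN.
Governing: min(161.9, 343.4, 191.3) = 161.9 kN → weld metal.

161.9 kN (weld metal governs)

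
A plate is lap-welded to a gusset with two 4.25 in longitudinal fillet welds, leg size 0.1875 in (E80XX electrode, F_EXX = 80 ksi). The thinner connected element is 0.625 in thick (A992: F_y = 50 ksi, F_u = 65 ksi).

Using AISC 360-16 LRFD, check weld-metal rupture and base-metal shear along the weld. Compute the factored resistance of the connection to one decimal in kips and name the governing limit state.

40.6 kips (weld metal governs)

Weld metal: throat = 0.707×0.1875 = 0.13256 in, L = 2×4.25 = 8.5 in. φR_n = 0.75 × 0.6 × 80 × 0.13256 × 8.5 = 40.6 kips.
Base metal shear (0.625 in plate): yield φR_n = 1.0×0.6×50×0.625×8.5 = 159.4 kips; rupture φR_n = 0.75×0.6×65×0.625×8.5 = 155.4 kips; take 155.4 kips (rupture).
Governing: min(40.6, 155.4) = 40.6 kips → weld metal.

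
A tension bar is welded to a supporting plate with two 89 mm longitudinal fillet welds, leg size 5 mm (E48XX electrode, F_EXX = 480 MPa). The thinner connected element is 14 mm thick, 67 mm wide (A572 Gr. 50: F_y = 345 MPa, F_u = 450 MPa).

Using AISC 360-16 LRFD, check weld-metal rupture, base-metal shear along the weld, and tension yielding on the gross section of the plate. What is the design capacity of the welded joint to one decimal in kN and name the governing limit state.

Weld metal: throat = 0.707×5 = 3.535 mm, L = 2×89 = 178 mm. φR_n = 0.75 × 0.6 × 480 × 3.535 × 178 = 135.9 kN.
Base metal shear (14 mm plate): yield φR_n = 1.0×0.6×345×14×178 = 515.8 kN; rupture φR_n = 0.75×0.6×450×14×178 = 504.6 kN; take 504.6 kN (rupture).
Tension yield (gross): A_g = 67×14 = 938 mm². φR_n = 0.90 × 345 × 938 = 291.2 kN.
Governing: min(135.9, 504.6, 291.2) = 135.9 kN → weld metal.

135.9 kN (weld metal governs)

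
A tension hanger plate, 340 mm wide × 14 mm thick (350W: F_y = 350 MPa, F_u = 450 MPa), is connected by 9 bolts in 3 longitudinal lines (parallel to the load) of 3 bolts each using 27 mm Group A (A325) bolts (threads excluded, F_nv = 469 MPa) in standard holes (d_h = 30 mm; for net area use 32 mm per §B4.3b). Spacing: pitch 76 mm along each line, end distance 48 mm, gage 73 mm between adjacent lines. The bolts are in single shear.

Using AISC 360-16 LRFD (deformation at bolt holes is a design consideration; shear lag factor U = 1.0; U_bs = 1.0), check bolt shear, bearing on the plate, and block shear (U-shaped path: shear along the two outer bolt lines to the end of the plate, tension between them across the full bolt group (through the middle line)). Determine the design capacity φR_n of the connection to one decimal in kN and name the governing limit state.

Bolt shear: A_b = π(27)²/4 = 572.56 mm². φR_n = 0.75 × 469 × 572.56 × 9 × 1 = 1812.6 kN.
Bearing (14 mm plate, F_u = 450 MPa): end bolts L_c = 48 − 30/2 = 33, R_n = min(1.2×33×14×450, 2.4×27×14×450) = 249.48 kN/bolt; interior L_c = 76 − 30 = 46, R_n = 347.76 kN/bolt. φR_n = 0.75 × (3×249.48 + 6×347.76) = 2126.3 kN.
Block shear: shear path 2×[48+2×76] = 2×200 mm, A_gv = 5600, A_nv = 2×(200 − 2.5×32)×14 = 3360 mm²; tension across gage: (146 − 2×32)×14 = 1148 mm². R_n = min(0.6×450×3360, 0.6×350×5600) + 1.0×450×1148 = min(907.2, 1176) + 516.6 = 1423.8 kN. φR_n = 0.75 × 1423.8 = 1067.9 kN.
Governing: min(1812.6, 2126.3, 1067.9) = 1067.9 kN → block shear.

1067.9 kN (block shear governs)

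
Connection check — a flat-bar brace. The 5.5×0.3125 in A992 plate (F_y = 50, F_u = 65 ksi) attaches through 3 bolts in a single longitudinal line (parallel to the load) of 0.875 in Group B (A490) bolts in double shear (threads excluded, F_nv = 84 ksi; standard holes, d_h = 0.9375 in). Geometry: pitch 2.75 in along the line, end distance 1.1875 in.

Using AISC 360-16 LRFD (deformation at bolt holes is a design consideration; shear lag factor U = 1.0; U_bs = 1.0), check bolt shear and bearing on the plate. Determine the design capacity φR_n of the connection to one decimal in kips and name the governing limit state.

Bolt shear: A_b = π(0.875)²/4 = 0.60132 in². φR_n = 0.75 × 84 × 0.60132 × 3 × 2 = 227.3 kips.
Bearing (0.3125 in plate, F_u = 65 ksi): end bolts L_c = 1.1875 − 0.9375/2 = 0.71875, R_n = min(1.2×0.71875×0.3125×65, 2.4×0.875×0.3125×65) = 17.52 kips/bolt; interior L_c = 2.75 − 0.9375 = 1.8125, R_n = 42.656 kips/bolt. φR_n = 0.75 × (1×17.52 + 2×42.656) = 77.1 kips.
Governing: min(227.3, 77.1) = 77.1 kips → bearing.

77.1 kips (bearing governs)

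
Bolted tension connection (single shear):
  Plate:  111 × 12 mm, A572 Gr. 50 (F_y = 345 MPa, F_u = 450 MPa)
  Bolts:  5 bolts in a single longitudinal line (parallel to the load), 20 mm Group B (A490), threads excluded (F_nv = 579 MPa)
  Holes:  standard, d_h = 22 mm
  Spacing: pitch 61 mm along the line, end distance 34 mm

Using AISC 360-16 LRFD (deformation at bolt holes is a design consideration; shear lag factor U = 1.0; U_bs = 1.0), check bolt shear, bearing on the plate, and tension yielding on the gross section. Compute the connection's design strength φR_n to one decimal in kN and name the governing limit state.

Bolt shear: A_b = π(20)²/4 = 314.16 mm². φR_n = 0.75 × 579 × 314.16 × 5 × 1 = 682.1 kN.
Bearing (12 mm plate, F_u = 450 MPa): end bolts L_c = 34 − 22/2 = 23, R_n = min(1.2×23×12×450, 2.4×20×12×450) = 149.04 kN/bolt; interior L_c = 61 − 22 = 39, R_n = 252.72 kN/bolt. φR_n = 0.75 × (1×149.04 + 4×252.72) = 869.9 kN.
Tension yield (gross): A_g = 111×12 = 1332 mm². φR_n = 0.90 × 345 × 1332 = 413.6 kN.
Governing: min(682.1, 869.9, 413.6) = 413.6 kN → gross-section yield.

413.6 kN (gross-section yield governs)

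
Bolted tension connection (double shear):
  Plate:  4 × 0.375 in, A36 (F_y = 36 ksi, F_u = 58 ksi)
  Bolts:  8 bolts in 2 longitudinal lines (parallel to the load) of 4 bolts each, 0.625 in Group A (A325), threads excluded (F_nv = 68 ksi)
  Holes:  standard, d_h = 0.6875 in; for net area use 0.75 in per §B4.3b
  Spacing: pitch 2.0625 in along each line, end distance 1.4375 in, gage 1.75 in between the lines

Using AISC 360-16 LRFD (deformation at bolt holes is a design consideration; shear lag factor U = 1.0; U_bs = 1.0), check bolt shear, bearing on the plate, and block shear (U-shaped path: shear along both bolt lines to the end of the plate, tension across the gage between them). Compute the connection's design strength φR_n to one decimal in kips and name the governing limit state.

Bolt shear: A_b = π(0.625)²/4 = 0.3068 in². φR_n = 0.75 × 68 × 0.3068 × 8 × 2 = 250.3 kips.
Bearing (0.375 in plate, F_u = 58 ksi): end bolts L_c = 1.4375 − 0.6875/2 = 1.09375, R_n = min(1.2×1.09375×0.375×58, 2.4×0.625×0.375×58) = 28.547 kips/bolt; interior L_c = 2.0625 − 0.6875 = 1.375, R_n = 32.625 kips/bolt. φR_n = 0.75 × (2×28.547 + 6×32.625) = 189.6 kips.
Block shear: shear path 2×[1.4375+3×2.0625] = 2×7.625 in, A_gv = 5.7188, A_nv = 2×(7.625 − 3.5×0.75)×0.375 = 3.75 in²; tension across gage: (1.75 − 1×0.75)×0.375 = 0.375 in². R_n = min(0.6×58×3.75, 0.6×36×5.7188) + 1.0×58×0.375 = min(130.5, 123.53) + 21.75 = 145.28 kips. φR_n = 0.75 × 145.28 = 109.0 kips.
Governing: min(250.3, 189.6, 109.0) = 109.0 kips → block shear.

109.0 kips (block shear governs)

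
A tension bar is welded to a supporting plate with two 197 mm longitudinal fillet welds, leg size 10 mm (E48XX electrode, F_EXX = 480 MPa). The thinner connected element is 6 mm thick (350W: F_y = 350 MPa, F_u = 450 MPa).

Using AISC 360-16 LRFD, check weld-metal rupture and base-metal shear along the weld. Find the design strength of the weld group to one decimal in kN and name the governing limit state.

Weld metal: throat = 0.707×10 = 7.07 mm, L = 2×197 = 394 mm. φR_n = 0.75 × 0.6 × 480 × 7.07 × 394 = 601.7 kN.
Base metal shear (6 mm plate): yield φR_n = 1.0×0.6×350×6×394 = 496.4 kN; rupture φR_n = 0.75×0.6×450×6×394 = 478.7 kN; take 478.7 kN (rupture).
Governing: min(601.7, 478.7) = 478.7 kN → base-metal shear.

478.7 kN (base-metal shear governs)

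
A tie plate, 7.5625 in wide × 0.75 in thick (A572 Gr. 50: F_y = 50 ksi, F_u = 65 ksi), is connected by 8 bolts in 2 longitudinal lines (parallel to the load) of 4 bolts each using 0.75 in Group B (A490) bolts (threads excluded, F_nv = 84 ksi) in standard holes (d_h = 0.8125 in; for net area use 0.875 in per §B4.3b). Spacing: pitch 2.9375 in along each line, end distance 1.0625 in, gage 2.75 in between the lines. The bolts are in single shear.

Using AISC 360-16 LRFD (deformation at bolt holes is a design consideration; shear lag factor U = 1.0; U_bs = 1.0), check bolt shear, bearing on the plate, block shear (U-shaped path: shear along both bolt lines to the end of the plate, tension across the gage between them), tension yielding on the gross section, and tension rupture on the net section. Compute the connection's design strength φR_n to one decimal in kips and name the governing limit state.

212.5 kips (net-section rupture governs)

Bolt shear: A_b = π(0.75)²/4 = 0.44179 in². φR_n = 0.75 × 84 × 0.44179 × 8 × 1 = 222.7 kips.
Bearing (0.75 in plate, F_u = 65 ksi): end bolts L_c = 1.0625 − 0.8125/2 = 0.65625, R_n = min(1.2×0.65625×0.75×65, 2.4×0.75×0.75×65) = 38.391 kips/bolt; interior L_c = 2.9375 − 0.8125 = 2.125, R_n = 87.75 kips/bolt. φR_n = 0.75 × (2×38.391 + 6×87.75) = 452.5 kips.
Block shear: shear path 2×[1.0625+3×2.9375] = 2×9.875 in, A_gv = 14.813, A_nv = 2×(9.875 − 3.5×0.875)×0.75 = 10.219 in²; tension across gage: (2.75 − 1×0.875)×0.75 = 1.4063 in². R_n = min(0.6×65×10.219, 0.6×50×14.813) + 1.0×65×1.4063 = min(398.54, 444.39) + 91.41 = 489.95 kips. φR_n = 0.75 × 489.95 = 367.5 kips.
Tension yield (gross): A_g = 7.5625×0.75 = 5.6719 in². φR_n = 0.90 × 50 × 5.6719 = 255.2 kips.
Tension rupture (net): A_n = (7.5625 − 2×0.875)×0.75 = 4.3594 in² (U = 1.0, A_e = A_n). φR_n = 0.75 × 65 × 4.3594 = 212.5 kips.
Governing: min(222.7, 452.5, 367.5, 255.2, 212.5) = 212.5 kips → net-section rupture.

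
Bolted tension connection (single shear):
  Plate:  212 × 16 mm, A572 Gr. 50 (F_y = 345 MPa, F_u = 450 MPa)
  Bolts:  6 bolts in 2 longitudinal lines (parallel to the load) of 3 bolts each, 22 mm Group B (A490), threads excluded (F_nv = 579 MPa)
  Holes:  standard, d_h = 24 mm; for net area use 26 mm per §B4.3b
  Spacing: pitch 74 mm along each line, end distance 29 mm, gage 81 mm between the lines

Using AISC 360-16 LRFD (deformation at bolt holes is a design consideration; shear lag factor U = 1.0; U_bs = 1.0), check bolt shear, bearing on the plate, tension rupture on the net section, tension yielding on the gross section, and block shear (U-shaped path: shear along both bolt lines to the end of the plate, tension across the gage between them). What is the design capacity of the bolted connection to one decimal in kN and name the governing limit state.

Bolt shear: A_b = π(22)²/4 = 380.13 mm². φR_n = 0.75 × 579 × 380.13 × 6 × 1 = 990.4 kN.
Bearing (16 mm plate, F_u = 450 MPa): end bolts L_c = 29 − 24/2 = 17, R_n = min(1.2×17×16×450, 2.4×22×16×450) = 146.88 kN/bolt; interior L_c = 74 − 24 = 50, R_n = 380.16 kN/bolt. φR_n = 0.75 × (2×146.88 + 4×380.16) = 1360.8 kN.
Tension rupture (net): A_n = (212 − 2×26)×16 = 2560 mm² (U = 1.0, A_e = A_n). φR_n = 0.75 × 450 × 2560 = 864.0 kN.
Tension yield (gross): A_g = 212×16 = 3392 mm². φR_n = 0.90 × 345 × 3392 = 1053.2 kN.
Block shear: shear path 2×[29+2×74] = 2×177 mm, A_gv = 5664, A_nv = 2×(177 − 2.5×26)×16 = 3584 mm²; tension across gage: (81 − 1×26)×16 = 880 mm². R_n = min(0.6×450×3584, 0.6×345×5664) + 1.0×450×880 = min(967.68, 1172.4) + 396 = 1363.7 kN. φR_n = 0.75 × 1363.7 = 1022.8 kN.
Governing: min(990.4, 1360.8, 864.0, 1053.2, 1022.8) = 864.0 kN → net-section rupture.

864.0 kN (net-section rupture governs)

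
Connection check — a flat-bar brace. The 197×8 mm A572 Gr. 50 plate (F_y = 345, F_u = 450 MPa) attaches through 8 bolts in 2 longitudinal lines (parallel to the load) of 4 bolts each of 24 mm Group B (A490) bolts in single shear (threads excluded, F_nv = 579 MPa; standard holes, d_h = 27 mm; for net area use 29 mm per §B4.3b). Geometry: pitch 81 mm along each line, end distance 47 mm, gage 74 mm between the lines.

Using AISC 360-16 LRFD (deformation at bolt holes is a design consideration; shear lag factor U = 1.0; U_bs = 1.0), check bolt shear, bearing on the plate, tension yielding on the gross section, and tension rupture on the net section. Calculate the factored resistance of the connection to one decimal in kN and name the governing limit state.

Bolt shear: A_b = π(24)²/4 = 452.39 mm². φR_n = 0.75 × 579 × 452.39 × 8 × 1 = 1571.6 kN.
Bearing (8 mm plate, F_u = 450 MPa): end bolts L_c = 47 − 27/2 = 33.5, R_n = min(1.2×33.5×8×450, 2.4×24×8×450) = 144.72 kN/bolt; interior L_c = 81 − 27 = 54, R_n = 207.36 kN/bolt. φR_n = 0.75 × (2×144.72 + 6×207.36) = 1150.2 kN.
Tension yield (gross): A_g = 197×8 = 1576 mm². φR_n = 0.90 × 345 × 1576 = 489.3 kN.
Tension rupture (net): A_n = (197 − 2×29)×8 = 1112 mm² (U = 1.0, A_e = A_n). φR_n = 0.75 × 450 × 1112 = 375.3 kN.
Governing: min(1571.6, 1150.2, 489.3, 375.3) = 375.3 kN → net-section rupture.

375.3 kN (net-section rupture governs)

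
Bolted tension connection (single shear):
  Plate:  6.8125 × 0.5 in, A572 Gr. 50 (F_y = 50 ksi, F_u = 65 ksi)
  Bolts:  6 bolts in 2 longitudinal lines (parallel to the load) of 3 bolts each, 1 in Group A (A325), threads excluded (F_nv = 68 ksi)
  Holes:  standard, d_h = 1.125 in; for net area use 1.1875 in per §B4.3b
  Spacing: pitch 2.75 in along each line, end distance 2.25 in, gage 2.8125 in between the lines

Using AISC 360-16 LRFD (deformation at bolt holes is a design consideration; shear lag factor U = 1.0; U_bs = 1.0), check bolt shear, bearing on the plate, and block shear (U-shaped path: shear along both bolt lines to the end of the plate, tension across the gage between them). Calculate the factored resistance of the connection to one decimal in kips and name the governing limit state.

179.5 kips (block shear governs)

Bolt shear: A_b = π(1)²/4 = 0.7854 in². φR_n = 0.75 × 68 × 0.7854 × 6 × 1 = 240.3 kips.
Bearing (0.5 in plate, F_u = 65 ksi): end bolts L_c = 2.25 − 1.125/2 = 1.6875, R_n = min(1.2×1.6875×0.5×65, 2.4×1×0.5×65) = 65.813 kips/bolt; interior L_c = 2.75 − 1.125 = 1.625, R_n = 63.375 kips/bolt. φR_n = 0.75 × (2×65.813 + 4×63.375) = 288.8 kips.
Block shear: shear path 2×[2.25+2×2.75] = 2×7.75 in, A_gv = 7.75, A_nv = 2×(7.75 − 2.5×1.1875)×0.5 = 4.7813 in²; tension across gage: (2.8125 − 1×1.1875)×0.5 = 0.8125 in². R_n = min(0.6×65×4.7813, 0.6×50×7.75) + 1.0×65×0.8125 = min(186.47, 232.5) + 52.813 = 239.28 kips. φR_n = 0.75 × 239.28 = 179.5 kips.
Governing: min(240.3, 288.8, 179.5) = 179.5 kips → block shear.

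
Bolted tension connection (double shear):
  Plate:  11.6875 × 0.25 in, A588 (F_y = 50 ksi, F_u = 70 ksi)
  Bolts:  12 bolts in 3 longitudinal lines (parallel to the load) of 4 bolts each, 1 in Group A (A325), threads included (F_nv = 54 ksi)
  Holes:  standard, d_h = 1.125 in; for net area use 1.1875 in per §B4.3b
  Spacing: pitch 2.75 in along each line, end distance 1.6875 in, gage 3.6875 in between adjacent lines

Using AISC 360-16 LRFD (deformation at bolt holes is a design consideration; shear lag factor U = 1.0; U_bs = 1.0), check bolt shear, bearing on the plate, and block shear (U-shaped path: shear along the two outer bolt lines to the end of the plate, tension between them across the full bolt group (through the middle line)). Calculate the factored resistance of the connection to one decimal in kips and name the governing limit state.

156.7 kips (block shear governs)

Bolt shear: A_b = π(1)²/4 = 0.7854 in². φR_n = 0.75 × 54 × 0.7854 × 12 × 2 = 763.4 kips.
Bearing (0.25 in plate, F_u = 70 ksi): end bolts L_c = 1.6875 − 1.125/2 = 1.125, R_n = min(1.2×1.125×0.25×70, 2.4×1×0.25×70) = 23.625 kips/bolt; interior L_c = 2.75 − 1.125 = 1.625, R_n = 34.125 kips/bolt. φR_n = 0.75 × (3×23.625 + 9×34.125) = 283.5 kips.
Block shear: shear path 2×[1.6875+3×2.75] = 2×9.9375 in, A_gv = 4.9688, A_nv = 2×(9.9375 − 3.5×1.1875)×0.25 = 2.8906 in²; tension across gage: (7.375 − 2×1.1875)×0.25 = 1.25 in². R_n = min(0.6×70×2.8906, 0.6×50×4.9688) + 1.0×70×1.25 = min(121.41, 149.06) + 87.5 = 208.91 kips. φR_n = 0.75 × 208.91 = 156.7 kips.
Governing: min(763.4, 283.5, 156.7) = 156.7 kips → block shear.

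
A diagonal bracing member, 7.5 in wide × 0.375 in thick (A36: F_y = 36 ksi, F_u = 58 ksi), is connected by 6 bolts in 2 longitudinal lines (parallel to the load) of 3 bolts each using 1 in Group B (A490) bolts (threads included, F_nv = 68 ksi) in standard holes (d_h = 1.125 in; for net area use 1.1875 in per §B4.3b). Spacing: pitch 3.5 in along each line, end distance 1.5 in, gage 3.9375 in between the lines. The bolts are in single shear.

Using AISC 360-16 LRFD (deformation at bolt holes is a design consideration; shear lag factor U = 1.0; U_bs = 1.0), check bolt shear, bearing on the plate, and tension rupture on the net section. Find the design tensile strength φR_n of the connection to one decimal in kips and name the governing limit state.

83.6 kips (net-section rupture governs)

Bolt shear: A_b = π(1)²/4 = 0.7854 in². φR_n = 0.75 × 68 × 0.7854 × 6 × 1 = 240.3 kips.
Bearing (0.375 in plate, F_u = 58 ksi): end bolts L_c = 1.5 − 1.125/2 = 0.9375, R_n = min(1.2×0.9375×0.375×58, 2.4×1×0.375×58) = 24.469 kips/bolt; interior L_c = 3.5 − 1.125 = 2.375, R_n = 52.2 kips/bolt. φR_n = 0.75 × (2×24.469 + 4×52.2) = 193.3 kips.
Tension rupture (net): A_n = (7.5 − 2×1.1875)×0.375 = 1.9219 in² (U = 1.0, A_e = A_n). φR_n = 0.75 × 58 × 1.9219 = 83.6 kips.
Governing: min(240.3, 193.3, 83.6) = 83.6 kips → net-section rupture.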